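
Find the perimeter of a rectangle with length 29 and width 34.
Perimeter = 2 * (length + width)
Perimeter = 2 * (29 + 34)
Perimeter = 2 * 63
Perimeter = 126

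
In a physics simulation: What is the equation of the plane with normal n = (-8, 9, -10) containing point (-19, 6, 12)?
d = n·P = (-8)(-19) + (9)(6) + (-10)(12) = 86
Plane: -8x + 9y - 10z = 86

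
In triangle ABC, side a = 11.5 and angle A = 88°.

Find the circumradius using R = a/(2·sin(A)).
R = a/(2·sin(A)) = 11.5/(2·sin(88°))
R = 11.5/(2·0.999391) = 11.5/1.998782 = 5.754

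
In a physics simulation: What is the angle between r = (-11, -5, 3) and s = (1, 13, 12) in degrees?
r·s = -40, |r|² = 155, |s|² = 314
cos θ = -40/√48670 ≈ -0.1813
θ ≈ 100.4°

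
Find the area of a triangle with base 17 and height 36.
Area = (1/2) * base * height
Area = (1/2) * 17 * 36
Area = 306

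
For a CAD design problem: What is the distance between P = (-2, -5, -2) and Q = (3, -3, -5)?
d = √[(5)² + (2)² + (-3)²] = √38 = 6.164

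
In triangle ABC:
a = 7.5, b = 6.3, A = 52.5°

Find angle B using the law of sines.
sin(B)/b = sin(A)/a
sin(B) = b·sin(A)/a = 6.3·sin(52.5°)/7.5 = 0.666417
B = arcsin(0.666417) = 41.79°  (b ≤ a, so B ≤ A and the acute solution is unique)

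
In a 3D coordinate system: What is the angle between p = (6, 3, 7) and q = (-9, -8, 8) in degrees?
p·q = -22, |p|² = 94, |q|² = 209
cos θ = -22/√19646 ≈ -0.157
θ ≈ 99.03°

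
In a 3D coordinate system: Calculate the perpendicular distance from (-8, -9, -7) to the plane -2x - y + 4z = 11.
d = |(-2)(-8) + (-1)(-9) + 4(-7) - (11)| / √((-2)² + (-1)² + 4²) = 14/√21 = 3.055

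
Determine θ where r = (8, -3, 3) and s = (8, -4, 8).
r·s = 100, |r|² = 82, |s|² = 144
cos θ = 100/√11808 ≈ 0.9203
θ ≈ 23.04°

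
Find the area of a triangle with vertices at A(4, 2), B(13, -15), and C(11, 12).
Using the coordinate formula: Area = (1/2)|x₁(y₂-y₃) + x₂(y₃-y₁) + x₃(y₁-y₂)|
Area = (1/2)|4((-15)-12) + 13(12-2) + 11(2-(-15))|
Area = (1/2)|4*(-27) + 13*10 + 11*17|
Area = (1/2)|(-108) + 130 + 187|
Area = (1/2)*209 = 104.50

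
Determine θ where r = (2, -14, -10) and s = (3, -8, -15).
r·s = 268, |r|² = 300, |s|² = 298
cos θ = 268/√89400 ≈ 0.8963
θ ≈ 26.32°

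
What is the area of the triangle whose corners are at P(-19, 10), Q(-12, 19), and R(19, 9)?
Using the coordinate formula: Area = (1/2)|x₁(y₂-y₃) + x₂(y₃-y₁) + x₃(y₁-y₂)|
Area = (1/2)|(-19)(19-9) + (-12)(9-10) + 19(10-19)|
Area = (1/2)|(-19)*10 + (-12)*(-1) + 19*(-9)|
Area = (1/2)|(-190) + 12 + (-171)|
Area = (1/2)*349 = 174.50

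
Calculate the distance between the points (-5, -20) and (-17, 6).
Using the distance formula: d = sqrt((x₂-x₁)² + (y₂-y₁)²)
dx = (-17) - (-5) = -12
dy = 6 - (-20) = 26
d = sqrt((-12)² + 26²) = sqrt(144 + 676) = sqrt(820) = 28.64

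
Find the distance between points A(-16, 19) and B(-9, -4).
Using the distance formula: d = sqrt((x₂-x₁)² + (y₂-y₁)²)
dx = (-9) - (-16) = 7
dy = (-4) - 19 = -23
d = sqrt(7² + (-23)²) = sqrt(49 + 529) = sqrt(578) = 24.04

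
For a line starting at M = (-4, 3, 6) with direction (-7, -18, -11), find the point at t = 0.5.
P(0.5) = (-4 + (-7)(0.5), 3 + (-18)(0.5), 6 + (-11)(0.5)) = (-7.5, -6, 0.5)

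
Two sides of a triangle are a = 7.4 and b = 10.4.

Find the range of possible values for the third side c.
By the triangle inequality: |a - b| < c < a + b
|7.4 - 10.4| < c < 7.4 + 10.4
3 < c < 17.8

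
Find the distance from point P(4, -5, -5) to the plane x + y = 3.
d = |1(4) + 1(-5) + 0(-5) - (3)| / √(1² + 1² + 0²) = 4/√2 = 2.828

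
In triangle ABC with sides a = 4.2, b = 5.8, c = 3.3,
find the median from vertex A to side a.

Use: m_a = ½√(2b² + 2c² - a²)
m_a = ½√(2·5.8² + 2·3.3² - 4.2²)
m_a = ½√(67.28 + 21.78 - 17.64) = ½√71.42 = 4.226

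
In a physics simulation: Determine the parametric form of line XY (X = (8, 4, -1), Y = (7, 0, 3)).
Direction vector d = Y - X = (-1, -4, 4)
x = 8 - t, y = 4 - 4t, z = -1 + 4t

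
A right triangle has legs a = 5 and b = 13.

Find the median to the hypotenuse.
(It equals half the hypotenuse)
Hypotenuse c = √(5² + 13²) = √194 = 13.9284
Median to hypotenuse = c/2 = 6.964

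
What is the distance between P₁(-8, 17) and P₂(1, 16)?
Using the distance formula: d = sqrt((x₂-x₁)² + (y₂-y₁)²)
dx = 1 - (-8) = 9
dy = 16 - 17 = -1
d = sqrt(9² + (-1)²) = sqrt(81 + 1) = sqrt(82) = 9.06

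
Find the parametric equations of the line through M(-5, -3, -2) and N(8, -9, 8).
Direction vector d = N - M = (13, -6, 10)
x = -5 + 13t, y = -3 - 6t, z = -2 + 10t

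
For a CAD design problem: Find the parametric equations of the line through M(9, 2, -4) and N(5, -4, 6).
Direction vector d = N - M = (-4, -6, 10)
x = 9 - 4t, y = 2 - 6t, z = -4 + 10t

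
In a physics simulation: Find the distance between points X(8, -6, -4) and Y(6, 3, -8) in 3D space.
d = √[(-2)² + (9)² + (-4)²] = √101 = 10.05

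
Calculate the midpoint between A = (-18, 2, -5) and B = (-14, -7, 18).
Midpoint = ((-18-14)/2, (2-7)/2, (-5+18)/2) = (-16, -2.5, 6.5)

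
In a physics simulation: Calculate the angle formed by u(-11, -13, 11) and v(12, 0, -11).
u·v = -253, |u|² = 411, |v|² = 265
cos θ = -253/√108915 ≈ -0.7666
θ ≈ 140.1°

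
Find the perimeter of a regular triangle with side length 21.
Perimeter = number of sides * side length
Perimeter = 3 * 21
Perimeter = 63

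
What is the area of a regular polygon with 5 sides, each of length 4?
For a regular 5-gon with side length s = 4:
Apothem a = s / (2*tan(pi/5)) = 4 / (2*tan(pi/5)) ≈ 2.7528
Perimeter P = 5 * 4 = 20
Area = (1/2) * P * a = (1/2) * 20 * 2.7528 = 27.53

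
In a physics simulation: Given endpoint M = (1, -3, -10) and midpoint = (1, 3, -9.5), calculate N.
N = (2×1 - 1, 2×3 - (-3), 2×(-9.5) - (-10)) = (1, 9, -9)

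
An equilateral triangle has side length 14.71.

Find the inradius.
For an equilateral triangle, r = s/(2√3) where s is the side.
r = 14.71/(2√3) = 14.71/3.464102 = 4.246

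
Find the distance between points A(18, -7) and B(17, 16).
Using the distance formula: d = sqrt((x₂-x₁)² + (y₂-y₁)²)
dx = 17 - 18 = -1
dy = 16 - (-7) = 23
d = sqrt((-1)² + 23²) = sqrt(1 + 529) = sqrt(530) = 23.02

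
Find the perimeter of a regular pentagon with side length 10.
Perimeter = number of sides * side length
Perimeter = 5 * 10
Perimeter = 50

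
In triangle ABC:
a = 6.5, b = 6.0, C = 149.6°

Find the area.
Using A = ½ab·sin(C):
A = ½·6.5·6.0·sin(149.6°) = ½·39·0.506034 = 9.868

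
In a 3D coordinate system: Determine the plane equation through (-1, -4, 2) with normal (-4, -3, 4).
d = n·P = (-4)(-1) + (-3)(-4) + (4)(2) = 24
Plane: -4x - 3y + 4z = 24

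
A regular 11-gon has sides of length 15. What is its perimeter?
Perimeter = number of sides * side length
Perimeter = 11 * 15
Perimeter = 165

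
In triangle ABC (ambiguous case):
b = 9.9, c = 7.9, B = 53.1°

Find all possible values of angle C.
sin(C)/c = sin(B)/b  →  sin(C) = c·sin(B)/b = 7.9·sin(53.1°)/9.9 = 0.638132
C₁ = arcsin(0.638132) = 39.65°,  C₂ = 180° - C₁ = 140.35°
Check C₂: A = 180° - 53.1° - 140.35° = -13.45° ≤ 0, rejected
C = 39.65° (one solution)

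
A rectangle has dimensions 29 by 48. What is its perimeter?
Perimeter = 2 * (length + width)
Perimeter = 2 * (29 + 48)
Perimeter = 2 * 77
Perimeter = 154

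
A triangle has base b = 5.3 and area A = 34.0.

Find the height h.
A = ½bh  →  h = 2A/b
h = 2·34.0/5.3 = 12.83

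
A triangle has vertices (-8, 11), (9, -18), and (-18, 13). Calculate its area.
Using the coordinate formula: Area = (1/2)|x₁(y₂-y₃) + x₂(y₃-y₁) + x₃(y₁-y₂)|
Area = (1/2)|(-8)((-18)-13) + 9(13-11) + (-18)(11-(-18))|
Area = (1/2)|(-8)*(-31) + 9*2 + (-18)*29|
Area = (1/2)|248 + 18 + (-522)|
Area = (1/2)*256 = 128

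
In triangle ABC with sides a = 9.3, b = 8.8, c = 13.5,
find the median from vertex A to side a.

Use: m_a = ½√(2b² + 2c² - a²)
m_a = ½√(2·8.8² + 2·13.5² - 9.3²)
m_a = ½√(154.88 + 364.5 - 86.49) = ½√432.89 = 10.4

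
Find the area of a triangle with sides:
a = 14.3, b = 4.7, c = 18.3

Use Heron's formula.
s = (a+b+c)/2 = (14.3+4.7+18.3)/2 = 18.65
A = √(s(s-a)(s-b)(s-c)) = √(18.65·4.35·13.95·0.35)
A = √396.105 = 19.9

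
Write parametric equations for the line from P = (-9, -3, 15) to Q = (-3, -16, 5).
Direction vector d = Q - P = (6, -13, -10)
x = -9 + 6t, y = -3 - 13t, z = 15 - 10t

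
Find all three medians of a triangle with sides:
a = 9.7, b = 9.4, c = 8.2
Using m_x = ½√(2y² + 2z² - x²):
m_a = ½√(2·9.4² + 2·8.2² - 9.7²) = ½√217.11 = 7.367
m_b = ½√(2·9.7² + 2·8.2² - 9.4²) = ½√234.3 = 7.653
m_c = ½√(2·9.7² + 2·9.4² - 8.2²) = ½√297.66 = 8.626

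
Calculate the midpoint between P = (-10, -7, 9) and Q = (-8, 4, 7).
Midpoint = ((-10-8)/2, (-7+4)/2, (9+7)/2) = (-9, -1.5, 8)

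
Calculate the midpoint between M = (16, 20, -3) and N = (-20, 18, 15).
Midpoint = ((16-20)/2, (20+18)/2, (-3+15)/2) = (-2, 19, 6)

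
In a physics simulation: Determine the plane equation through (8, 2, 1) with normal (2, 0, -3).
d = n·P = (2)(8) + (0)(2) + (-3)(1) = 13
Plane: 2x - 3z = 13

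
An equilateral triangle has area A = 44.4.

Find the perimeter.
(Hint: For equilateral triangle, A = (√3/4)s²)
A = (√3/4)s²  →  s² = 4A/√3 = 4·44.4/√3 = 102.537
s = 10.1261
Perimeter = 3s = 30.38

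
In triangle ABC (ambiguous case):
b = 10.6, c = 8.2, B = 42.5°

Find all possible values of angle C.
sin(C)/c = sin(B)/b  →  sin(C) = c·sin(B)/b = 8.2·sin(42.5°)/10.6 = 0.522626
C₁ = arcsin(0.522626) = 31.51°,  C₂ = 180° - C₁ = 148.49°
Check C₂: A = 180° - 42.5° - 148.49° = -10.99° ≤ 0, rejected
C = 31.51° (one solution)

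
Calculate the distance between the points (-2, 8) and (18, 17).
Using the distance formula: d = sqrt((x₂-x₁)² + (y₂-y₁)²)
dx = 18 - (-2) = 20
dy = 17 - 8 = 9
d = sqrt(20² + 9²) = sqrt(400 + 81) = sqrt(481) = 21.93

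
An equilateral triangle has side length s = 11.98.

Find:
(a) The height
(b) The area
(a) Height h = s·√3/2 = 11.98·√3/2 = 10.37
(b) Area = (√3/4)·s² = (√3/4)·11.98² = (√3/4)·143.52 = 62.15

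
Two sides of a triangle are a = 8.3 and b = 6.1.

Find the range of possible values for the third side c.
By the triangle inequality: |a - b| < c < a + b
|8.3 - 6.1| < c < 8.3 + 6.1
2.2 < c < 14.4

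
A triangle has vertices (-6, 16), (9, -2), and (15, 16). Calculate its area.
Using the coordinate formula: Area = (1/2)|x₁(y₂-y₃) + x₂(y₃-y₁) + x₃(y₁-y₂)|
Area = (1/2)|(-6)((-2)-16) + 9(16-16) + 15(16-(-2))|
Area = (1/2)|(-6)*(-18) + 9*0 + 15*18|
Area = (1/2)|108 + 0 + 270|
Area = (1/2)*378 = 189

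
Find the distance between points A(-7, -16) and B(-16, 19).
Using the distance formula: d = sqrt((x₂-x₁)² + (y₂-y₁)²)
dx = (-16) - (-7) = -9
dy = 19 - (-16) = 35
d = sqrt((-9)² + 35²) = sqrt(81 + 1225) = sqrt(1306) = 36.14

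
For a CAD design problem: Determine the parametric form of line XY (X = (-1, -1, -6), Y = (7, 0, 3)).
Direction vector d = Y - X = (8, 1, 9)
x = -1 + 8t, y = -1 + t, z = -6 + 9t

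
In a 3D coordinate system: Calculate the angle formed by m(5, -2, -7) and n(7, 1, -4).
m·n = 61, |m|² = 78, |n|² = 66
cos θ = 61/√5148 ≈ 0.8502
θ ≈ 31.77°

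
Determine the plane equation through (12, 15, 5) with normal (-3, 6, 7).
d = n·P = (-3)(12) + (6)(15) + (7)(5) = 89
Plane: -3x + 6y + 7z = 89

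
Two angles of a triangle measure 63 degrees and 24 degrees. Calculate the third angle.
Sum of angles in a triangle = 180 degrees
Third angle = 180 - 63 - 24
Third angle = 93 degrees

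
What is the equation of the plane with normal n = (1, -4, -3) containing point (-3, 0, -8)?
d = n·P = (1)(-3) + (-4)(0) + (-3)(-8) = 21
Plane: x - 4y - 3z = 21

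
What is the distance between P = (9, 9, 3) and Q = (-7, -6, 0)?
d = √[(-16)² + (-15)² + (-3)²] = √490 = 22.14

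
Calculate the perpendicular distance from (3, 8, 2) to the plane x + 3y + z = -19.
d = |1(3) + 3(8) + 1(2) - (-19)| / √(1² + 3² + 1²) = 48/√11 = 14.47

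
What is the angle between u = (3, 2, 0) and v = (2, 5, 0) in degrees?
u·v = 16, |u|² = 13, |v|² = 29
cos θ = 16/√377 ≈ 0.824
θ ≈ 34.51°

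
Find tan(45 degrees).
tan(45 degrees) = 1
Decimal approximation: 1.0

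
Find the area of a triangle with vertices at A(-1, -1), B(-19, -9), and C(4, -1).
Using the coordinate formula: Area = (1/2)|x₁(y₂-y₃) + x₂(y₃-y₁) + x₃(y₁-y₂)|
Area = (1/2)|(-1)((-9)-(-1)) + (-19)((-1)-(-1)) + 4((-1)-(-9))|
Area = (1/2)|(-1)*(-8) + (-19)*0 + 4*8|
Area = (1/2)|8 + 0 + 32|
Area = (1/2)*40 = 20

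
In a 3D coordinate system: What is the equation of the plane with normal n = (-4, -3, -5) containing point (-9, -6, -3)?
d = n·P = (-4)(-9) + (-3)(-6) + (-5)(-3) = 69
Plane: -4x - 3y - 5z = 69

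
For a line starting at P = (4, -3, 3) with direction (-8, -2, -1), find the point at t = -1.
P(-1) = (4 + (-8)(-1), -3 + (-2)(-1), 3 + (-1)(-1)) = (12, -1, 4)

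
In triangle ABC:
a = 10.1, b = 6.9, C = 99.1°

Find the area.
Using A = ½ab·sin(C):
A = ½·10.1·6.9·sin(99.1°) = ½·69.69·0.987414 = 34.41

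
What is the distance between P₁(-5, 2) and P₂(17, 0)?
Using the distance formula: d = sqrt((x₂-x₁)² + (y₂-y₁)²)
dx = 17 - (-5) = 22
dy = 0 - 2 = -2
d = sqrt(22² + (-2)²) = sqrt(484 + 4) = sqrt(488) = 22.09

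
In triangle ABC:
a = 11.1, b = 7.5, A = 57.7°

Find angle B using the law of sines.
sin(B)/b = sin(A)/a
sin(B) = b·sin(A)/a = 7.5·sin(57.7°)/11.1 = 0.571123
B = arcsin(0.571123) = 34.83°  (b ≤ a, so B ≤ A and the acute solution is unique)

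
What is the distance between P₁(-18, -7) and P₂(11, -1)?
Using the distance formula: d = sqrt((x₂-x₁)² + (y₂-y₁)²)
dx = 11 - (-18) = 29
dy = (-1) - (-7) = 6
d = sqrt(29² + 6²) = sqrt(841 + 36) = sqrt(877) = 29.61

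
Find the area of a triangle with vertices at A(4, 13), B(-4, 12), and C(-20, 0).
Using the coordinate formula: Area = (1/2)|x₁(y₂-y₃) + x₂(y₃-y₁) + x₃(y₁-y₂)|
Area = (1/2)|4(12-0) + (-4)(0-13) + (-20)(13-12)|
Area = (1/2)|4*12 + (-4)*(-13) + (-20)*1|
Area = (1/2)|48 + 52 + (-20)|
Area = (1/2)*80 = 40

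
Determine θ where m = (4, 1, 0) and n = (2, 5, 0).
m·n = 13, |m|² = 17, |n|² = 29
cos θ = 13/√493 ≈ 0.5855
θ ≈ 54.16°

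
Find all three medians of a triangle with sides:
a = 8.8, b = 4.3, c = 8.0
Using m_x = ½√(2y² + 2z² - x²):
m_a = ½√(2·4.3² + 2·8.0² - 8.8²) = ½√87.54 = 4.678
m_b = ½√(2·8.8² + 2·8.0² - 4.3²) = ½√264.39 = 8.13
m_c = ½√(2·8.8² + 2·4.3² - 8.0²) = ½√127.86 = 5.654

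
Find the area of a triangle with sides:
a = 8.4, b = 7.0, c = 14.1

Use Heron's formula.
s = (a+b+c)/2 = (8.4+7.0+14.1)/2 = 14.75
A = √(s(s-a)(s-b)(s-c)) = √(14.75·6.35·7.75·0.65)
A = √471.825 = 21.72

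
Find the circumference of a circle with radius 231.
Circumference = 2 * pi * r
Circumference = 2 * pi * 231
Circumference = 1451.42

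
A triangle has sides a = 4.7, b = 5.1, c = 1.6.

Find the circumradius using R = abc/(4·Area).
s = (a+b+c)/2 = 5.7
Area = √(s(s-a)(s-b)(s-c)) = √(5.7·1·0.6·4.1) = 3.7446
R = abc/(4·Area) = (4.7·5.1·1.6)/(4·3.7446) = 38.352/14.9784 = 2.56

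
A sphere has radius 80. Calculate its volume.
Volume = (4/3) * pi * r³
Volume = (4/3) * pi * 80³
Volume = (4/3) * pi * 512000
Volume = 2144660.58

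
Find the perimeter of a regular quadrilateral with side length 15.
Perimeter = number of sides * side length
Perimeter = 4 * 15
Perimeter = 60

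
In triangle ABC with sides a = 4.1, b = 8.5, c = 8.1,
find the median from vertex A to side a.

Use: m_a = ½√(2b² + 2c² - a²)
m_a = ½√(2·8.5² + 2·8.1² - 4.1²)
m_a = ½√(144.5 + 131.22 - 16.81) = ½√258.91 = 8.045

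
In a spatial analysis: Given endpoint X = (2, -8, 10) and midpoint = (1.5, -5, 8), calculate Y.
Y = (2×1.5 - 2, 2×(-5) - (-8), 2×8 - 10) = (1, -2, 6)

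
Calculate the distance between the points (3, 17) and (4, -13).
Using the distance formula: d = sqrt((x₂-x₁)² + (y₂-y₁)²)
dx = 4 - 3 = 1
dy = (-13) - 17 = -30
d = sqrt(1² + (-30)²) = sqrt(1 + 900) = sqrt(901) = 30.02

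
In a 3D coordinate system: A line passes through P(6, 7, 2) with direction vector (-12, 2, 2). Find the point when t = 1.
P(1) = (6 + (-12)(1), 7 + 2(1), 2 + 2(1)) = (-6, 9, 4)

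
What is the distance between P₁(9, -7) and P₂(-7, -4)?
Using the distance formula: d = sqrt((x₂-x₁)² + (y₂-y₁)²)
dx = (-7) - 9 = -16
dy = (-4) - (-7) = 3
d = sqrt((-16)² + 3²) = sqrt(256 + 9) = sqrt(265) = 16.28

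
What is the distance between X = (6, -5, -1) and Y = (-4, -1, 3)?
d = √[(-10)² + (4)² + (4)²] = √132 = 11.49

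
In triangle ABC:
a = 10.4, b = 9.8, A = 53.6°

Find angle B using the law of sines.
sin(B)/b = sin(A)/a
sin(B) = b·sin(A)/a = 9.8·sin(53.6°)/10.4 = 0.758458
B = arcsin(0.758458) = 49.33°  (b ≤ a, so B ≤ A and the acute solution is unique)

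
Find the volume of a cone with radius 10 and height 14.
Volume = (1/3) * pi * r² * h
Volume = (1/3) * pi * 10² * 14
Volume = (1/3) * pi * 100 * 14
Volume = (1/3) * pi * 1400
Volume = 1466.08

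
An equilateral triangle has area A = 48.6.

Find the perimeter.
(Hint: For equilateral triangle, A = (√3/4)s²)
A = (√3/4)s²  →  s² = 4A/√3 = 4·48.6/√3 = 112.237
s = 10.5942
Perimeter = 3s = 31.78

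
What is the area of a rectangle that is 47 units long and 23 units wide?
Area = length * width
Area = 47 * 23
Area = 1081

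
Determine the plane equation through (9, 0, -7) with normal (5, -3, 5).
d = n·P = (5)(9) + (-3)(0) + (5)(-7) = 10
Plane: 5x - 3y + 5z = 10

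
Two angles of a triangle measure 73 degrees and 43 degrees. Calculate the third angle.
Sum of angles in a triangle = 180 degrees
Third angle = 180 - 73 - 43
Third angle = 64 degrees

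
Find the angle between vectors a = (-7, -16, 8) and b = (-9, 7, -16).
a·b = -177, |a|² = 369, |b|² = 386
cos θ = -177/√142434 ≈ -0.469
θ ≈ 118.0°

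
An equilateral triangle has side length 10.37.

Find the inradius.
For an equilateral triangle, r = s/(2√3) where s is the side.
r = 10.37/(2√3) = 10.37/3.464102 = 2.994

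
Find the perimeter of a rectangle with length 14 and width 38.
Perimeter = 2 * (length + width)
Perimeter = 2 * (14 + 38)
Perimeter = 2 * 52
Perimeter = 104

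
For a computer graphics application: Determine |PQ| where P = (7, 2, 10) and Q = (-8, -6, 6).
d = √[(-15)² + (-8)² + (-4)²] = √305 = 17.46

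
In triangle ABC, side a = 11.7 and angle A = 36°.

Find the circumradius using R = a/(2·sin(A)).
R = a/(2·sin(A)) = 11.7/(2·sin(36°))
R = 11.7/(2·0.587785) = 11.7/1.175571 = 9.953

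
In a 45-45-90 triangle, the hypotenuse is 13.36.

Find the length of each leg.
In a 45-45-90 triangle, hypotenuse = leg·√2  →  leg = hypotenuse/√2
leg = 13.36/√2 = 9.447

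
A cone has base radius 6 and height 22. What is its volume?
Volume = (1/3) * pi * r² * h
Volume = (1/3) * pi * 6² * 22
Volume = (1/3) * pi * 36 * 22
Volume = (1/3) * pi * 792
Volume = 829.38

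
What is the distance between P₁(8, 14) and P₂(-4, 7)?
Using the distance formula: d = sqrt((x₂-x₁)² + (y₂-y₁)²)
dx = (-4) - 8 = -12
dy = 7 - 14 = -7
d = sqrt((-12)² + (-7)²) = sqrt(144 + 49) = sqrt(193) = 13.89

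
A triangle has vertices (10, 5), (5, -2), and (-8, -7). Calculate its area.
Using the coordinate formula: Area = (1/2)|x₁(y₂-y₃) + x₂(y₃-y₁) + x₃(y₁-y₂)|
Area = (1/2)|10((-2)-(-7)) + 5((-7)-5) + (-8)(5-(-2))|
Area = (1/2)|10*5 + 5*(-12) + (-8)*7|
Area = (1/2)|50 + (-60) + (-56)|
Area = (1/2)*66 = 33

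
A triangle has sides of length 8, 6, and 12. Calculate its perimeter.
Perimeter = sum of all sides
Perimeter = 8 + 6 + 12
Perimeter = 26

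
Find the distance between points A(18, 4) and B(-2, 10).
Using the distance formula: d = sqrt((x₂-x₁)² + (y₂-y₁)²)
dx = (-2) - 18 = -20
dy = 10 - 4 = 6
d = sqrt((-20)² + 6²) = sqrt(400 + 36) = sqrt(436) = 20.88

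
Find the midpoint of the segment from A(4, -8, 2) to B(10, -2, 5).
Midpoint = ((4+10)/2, (-8-2)/2, (2+5)/2) = (7, -5, 3.5)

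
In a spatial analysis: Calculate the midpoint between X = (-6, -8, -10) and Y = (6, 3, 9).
Midpoint = ((-6+6)/2, (-8+3)/2, (-10+9)/2) = (0, -2.5, -0.5)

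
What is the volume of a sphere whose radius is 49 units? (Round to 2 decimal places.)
Volume = (4/3) * pi * r³
Volume = (4/3) * pi * 49³
Volume = (4/3) * pi * 117649
Volume = 492806.98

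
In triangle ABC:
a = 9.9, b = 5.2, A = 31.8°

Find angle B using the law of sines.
sin(B)/b = sin(A)/a
sin(B) = b·sin(A)/a = 5.2·sin(31.8°)/9.9 = 0.276785
B = arcsin(0.276785) = 16.07°  (b ≤ a, so B ≤ A and the acute solution is unique)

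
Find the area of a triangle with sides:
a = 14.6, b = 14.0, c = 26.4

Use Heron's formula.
s = (a+b+c)/2 = (14.6+14.0+26.4)/2 = 27.5
A = √(s(s-a)(s-b)(s-c)) = √(27.5·12.9·13.5·1.1)
A = √5268.04 = 72.58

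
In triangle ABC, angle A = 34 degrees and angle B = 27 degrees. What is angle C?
Sum of angles in a triangle = 180 degrees
Third angle = 180 - 34 - 27
Third angle = 119 degrees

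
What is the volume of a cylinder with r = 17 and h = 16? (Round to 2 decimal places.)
Volume = pi * r² * h
Volume = pi * 17² * 16
Volume = pi * 289 * 16
Volume = pi * 4624
Volume = 14526.72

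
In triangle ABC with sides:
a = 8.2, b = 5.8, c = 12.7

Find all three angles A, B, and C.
By the law of cosines:
cos(A) = (b² + c² - a²)/(2bc) = 0.866753  →  A = 29.92°
cos(B) = (a² + c² - b²)/(2ac) = 0.935712  →  B = 20.66°
cos(C) = (a² + b² - c²)/(2ab) = -0.635093  →  C = 129.4°
Check: A + B + C = 180.0° ✓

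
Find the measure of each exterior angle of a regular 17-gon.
Exterior angle of a regular n-gon = 360/n
Exterior angle = 360/17
Exterior angle = 21.18 degrees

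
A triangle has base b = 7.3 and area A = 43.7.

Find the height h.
A = ½bh  →  h = 2A/b
h = 2·43.7/7.3 = 11.97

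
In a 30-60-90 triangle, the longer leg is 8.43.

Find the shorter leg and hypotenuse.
In a 30-60-90 triangle, sides are in ratio 1 : √3 : 2.
Long leg = short leg·√3  →  short leg = 8.43/√3 = 4.867
Hypotenuse = 2·(short leg) = 2·8.43/√3 = 9.734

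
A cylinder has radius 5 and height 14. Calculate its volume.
Volume = pi * r² * h
Volume = pi * 5² * 14
Volume = pi * 25 * 14
Volume = pi * 350
Volume = 1099.56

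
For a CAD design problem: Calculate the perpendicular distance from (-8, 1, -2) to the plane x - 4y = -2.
d = |1(-8) + (-4)(1) + 0(-2) - (-2)| / √(1² + (-4)² + 0²) = 10/√17 = 2.425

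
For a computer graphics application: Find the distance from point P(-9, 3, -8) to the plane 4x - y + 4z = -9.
d = |4(-9) + (-1)(3) + 4(-8) - (-9)| / √(4² + (-1)² + 4²) = 62/√33 = 10.79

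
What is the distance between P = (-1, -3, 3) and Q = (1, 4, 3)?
d = √[(2)² + (7)² + (0)²] = √53 = 7.28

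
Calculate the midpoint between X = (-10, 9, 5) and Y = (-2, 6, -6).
Midpoint = ((-10-2)/2, (9+6)/2, (5-6)/2) = (-6, 7.5, -0.5)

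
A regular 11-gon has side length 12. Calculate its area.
For a regular 11-gon with side length s = 12:
Apothem a = s / (2*tan(pi/11)) = 12 / (2*tan(pi/11)) ≈ 20.4341
Perimeter P = 11 * 12 = 132
Area = (1/2) * P * a = (1/2) * 132 * 20.4341 = 1348.65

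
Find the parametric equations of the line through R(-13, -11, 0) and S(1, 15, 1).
Direction vector d = S - R = (14, 26, 1)
x = -13 + 14t, y = -11 + 26t, z = 0 + t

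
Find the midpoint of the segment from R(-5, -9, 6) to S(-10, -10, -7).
Midpoint = ((-5-10)/2, (-9-10)/2, (6-7)/2) = (-7.5, -9.5, -0.5)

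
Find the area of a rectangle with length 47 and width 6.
Area = length * width
Area = 47 * 6
Area = 282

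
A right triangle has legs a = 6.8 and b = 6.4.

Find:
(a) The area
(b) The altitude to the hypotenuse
(a) Area = ½ab = ½·6.8·6.4 = 21.76
(b) Hypotenuse c = √(6.8² + 6.4²) = √87.2 = 9.33809
    Area = ½·c·h_c  →  h_c = 2·Area/c = 2·21.76/9.33809 = 4.66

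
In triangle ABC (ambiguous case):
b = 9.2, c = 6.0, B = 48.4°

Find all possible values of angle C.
sin(C)/c = sin(B)/b  →  sin(C) = c·sin(B)/b = 6.0·sin(48.4°)/9.2 = 0.487694
C₁ = arcsin(0.487694) = 29.19°,  C₂ = 180° - C₁ = 150.81°
Check C₂: A = 180° - 48.4° - 150.81° = -19.21° ≤ 0, rejected
C = 29.19° (one solution)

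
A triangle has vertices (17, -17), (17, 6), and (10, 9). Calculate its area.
Using the coordinate formula: Area = (1/2)|x₁(y₂-y₃) + x₂(y₃-y₁) + x₃(y₁-y₂)|
Area = (1/2)|17(6-9) + 17(9-(-17)) + 10((-17)-6)|
Area = (1/2)|17*(-3) + 17*26 + 10*(-23)|
Area = (1/2)|(-51) + 442 + (-230)|
Area = (1/2)*161 = 80.50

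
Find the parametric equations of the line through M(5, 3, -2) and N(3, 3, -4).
Direction vector d = N - M = (-2, 0, -2)
x = 5 - 2t, y = 3, z = -2 - 2t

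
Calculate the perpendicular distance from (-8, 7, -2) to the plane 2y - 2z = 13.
d = |0(-8) + 2(7) + (-2)(-2) - (13)| / √(0² + 2² + (-2)²) = 5/√8 = 1.768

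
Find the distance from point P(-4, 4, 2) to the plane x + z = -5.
d = |1(-4) + 0(4) + 1(2) - (-5)| / √(1² + 0² + 1²) = 3/√2 = 2.121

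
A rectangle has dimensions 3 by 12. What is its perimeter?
Perimeter = 2 * (length + width)
Perimeter = 2 * (3 + 12)
Perimeter = 2 * 15
Perimeter = 30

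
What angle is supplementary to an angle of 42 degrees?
Supplementary angles sum to 180 degrees.
Other angle = 180 - 42
Other angle = 138 degrees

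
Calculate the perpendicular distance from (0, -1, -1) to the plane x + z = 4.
d = |1(0) + 0(-1) + 1(-1) - (4)| / √(1² + 0² + 1²) = 5/√2 = 3.536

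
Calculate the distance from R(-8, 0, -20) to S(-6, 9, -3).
d = √[(2)² + (9)² + (17)²] = √374 = 19.34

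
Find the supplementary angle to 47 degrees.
Supplementary angles sum to 180 degrees.
Other angle = 180 - 47
Other angle = 133 degrees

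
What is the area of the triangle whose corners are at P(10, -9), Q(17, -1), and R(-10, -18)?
Using the coordinate formula: Area = (1/2)|x₁(y₂-y₃) + x₂(y₃-y₁) + x₃(y₁-y₂)|
Area = (1/2)|10((-1)-(-18)) + 17((-18)-(-9)) + (-10)((-9)-(-1))|
Area = (1/2)|10*17 + 17*(-9) + (-10)*(-8)|
Area = (1/2)|170 + (-153) + 80|
Area = (1/2)*97 = 48.50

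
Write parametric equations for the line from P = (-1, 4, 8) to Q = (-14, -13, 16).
Direction vector d = Q - P = (-13, -17, 8)
x = -1 - 13t, y = 4 - 17t, z = 8 + 8t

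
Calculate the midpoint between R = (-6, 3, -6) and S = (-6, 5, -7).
Midpoint = ((-6-6)/2, (3+5)/2, (-6-7)/2) = (-6, 4, -6.5)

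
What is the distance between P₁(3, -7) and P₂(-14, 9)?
Using the distance formula: d = sqrt((x₂-x₁)² + (y₂-y₁)²)
dx = (-14) - 3 = -17
dy = 9 - (-7) = 16
d = sqrt((-17)² + 16²) = sqrt(289 + 256) = sqrt(545) = 23.35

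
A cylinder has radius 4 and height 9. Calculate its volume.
Volume = pi * r² * h
Volume = pi * 4² * 9
Volume = pi * 16 * 9
Volume = pi * 144
Volume = 452.39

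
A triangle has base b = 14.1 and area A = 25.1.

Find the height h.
A = ½bh  →  h = 2A/b
h = 2·25.1/14.1 = 3.56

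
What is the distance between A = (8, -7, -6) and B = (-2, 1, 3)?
d = √[(-10)² + (8)² + (9)²] = √245 = 15.65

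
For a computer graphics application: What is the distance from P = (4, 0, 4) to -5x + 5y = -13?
d = |(-5)(4) + 5(0) + 0(4) - (-13)| / √((-5)² + 5² + 0²) = 7/√50 = 0.9899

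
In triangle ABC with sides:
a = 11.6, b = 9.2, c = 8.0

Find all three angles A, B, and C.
By the law of cosines:
cos(A) = (b² + c² - a²)/(2bc) = 0.095652  →  A = 84.51°
cos(B) = (a² + c² - b²)/(2ac) = 0.613793  →  B = 52.14°
cos(C) = (a² + b² - c²)/(2ab) = 0.727136  →  C = 43.35°
Check: A + B + C = 180.0° ✓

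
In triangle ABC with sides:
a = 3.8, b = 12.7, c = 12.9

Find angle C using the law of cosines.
cos(C) = (a² + b² - c²)/(2ab)
cos(C) = (3.8² + 12.7² - 12.9²)/(2·3.8·12.7) = 9.32/96.52 = 0.096560
C = arccos(0.096560) = 84.46°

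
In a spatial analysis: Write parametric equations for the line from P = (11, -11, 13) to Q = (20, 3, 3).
Direction vector d = Q - P = (9, 14, -10)
x = 11 + 9t, y = -11 + 14t, z = 13 - 10t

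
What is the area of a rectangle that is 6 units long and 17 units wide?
Area = length * width
Area = 6 * 17
Area = 102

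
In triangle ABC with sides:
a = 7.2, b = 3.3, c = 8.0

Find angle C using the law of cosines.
cos(C) = (a² + b² - c²)/(2ab)
cos(C) = (7.2² + 3.3² - 8.0²)/(2·7.2·3.3) = -1.27/47.52 = -0.026726
C = arccos(-0.026726) = 91.53°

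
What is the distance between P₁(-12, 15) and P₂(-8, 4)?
Using the distance formula: d = sqrt((x₂-x₁)² + (y₂-y₁)²)
dx = (-8) - (-12) = 4
dy = 4 - 15 = -11
d = sqrt(4² + (-11)²) = sqrt(16 + 121) = sqrt(137) = 11.70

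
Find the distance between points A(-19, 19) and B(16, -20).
Using the distance formula: d = sqrt((x₂-x₁)² + (y₂-y₁)²)
dx = 16 - (-19) = 35
dy = (-20) - 19 = -39
d = sqrt(35² + (-39)²) = sqrt(1225 + 1521) = sqrt(2746) = 52.40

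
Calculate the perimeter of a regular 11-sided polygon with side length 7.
Perimeter = number of sides * side length
Perimeter = 11 * 7
Perimeter = 77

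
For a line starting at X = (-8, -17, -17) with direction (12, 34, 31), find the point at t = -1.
P(-1) = (-8 + 12(-1), -17 + 34(-1), -17 + 31(-1)) = (-20, -51, -48)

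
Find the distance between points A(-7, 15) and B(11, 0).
Using the distance formula: d = sqrt((x₂-x₁)² + (y₂-y₁)²)
dx = 11 - (-7) = 18
dy = 0 - 15 = -15
d = sqrt(18² + (-15)²) = sqrt(324 + 225) = sqrt(549) = 23.43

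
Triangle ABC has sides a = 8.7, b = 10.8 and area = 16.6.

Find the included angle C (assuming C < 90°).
Area = ½ab·sin(C)  →  sin(C) = 2·Area/(ab)
sin(C) = 2·16.6/(8.7·10.8) = 0.353342
C = arcsin(0.353342) = 20.69°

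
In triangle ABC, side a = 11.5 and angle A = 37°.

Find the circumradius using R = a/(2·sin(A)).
R = a/(2·sin(A)) = 11.5/(2·sin(37°))
R = 11.5/(2·0.601815) = 11.5/1.203630 = 9.554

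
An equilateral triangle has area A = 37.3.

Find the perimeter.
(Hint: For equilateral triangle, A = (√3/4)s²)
A = (√3/4)s²  →  s² = 4A/√3 = 4·37.3/√3 = 86.1407
s = 9.2812
Perimeter = 3s = 27.84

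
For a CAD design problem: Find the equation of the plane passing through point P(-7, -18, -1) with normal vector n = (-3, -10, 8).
d = n·P = (-3)(-7) + (-10)(-18) + (8)(-1) = 193
Plane: -3x - 10y + 8z = 193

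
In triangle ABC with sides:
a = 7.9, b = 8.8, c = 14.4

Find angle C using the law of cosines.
cos(C) = (a² + b² - c²)/(2ab)
cos(C) = (7.9² + 8.8² - 14.4²)/(2·7.9·8.8) = -67.51/139.04 = -0.485544
C = arccos(-0.485544) = 119°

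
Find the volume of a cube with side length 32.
Volume = s³
Volume = 32³
Volume = 32768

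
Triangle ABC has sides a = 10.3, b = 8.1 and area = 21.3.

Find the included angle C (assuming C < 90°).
Area = ½ab·sin(C)  →  sin(C) = 2·Area/(ab)
sin(C) = 2·21.3/(10.3·8.1) = 0.510608
C = arcsin(0.510608) = 30.7°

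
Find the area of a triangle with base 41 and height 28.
Area = (1/2) * base * height
Area = (1/2) * 41 * 28
Area = 574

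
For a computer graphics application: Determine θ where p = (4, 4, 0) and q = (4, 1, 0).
p·q = 20, |p|² = 32, |q|² = 17
cos θ = 20/√544 ≈ 0.8575
θ ≈ 30.96°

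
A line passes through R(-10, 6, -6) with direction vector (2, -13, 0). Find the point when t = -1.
P(-1) = (-10 + 2(-1), 6 + (-13)(-1), -6 + 0(-1)) = (-12, 19, -6)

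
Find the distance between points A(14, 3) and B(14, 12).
Using the distance formula: d = sqrt((x₂-x₁)² + (y₂-y₁)²)
dx = 14 - 14 = 0
dy = 12 - 3 = 9
d = sqrt(0² + 9²) = sqrt(0 + 81) = sqrt(81) = 9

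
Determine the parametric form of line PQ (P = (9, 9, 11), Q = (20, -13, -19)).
Direction vector d = Q - P = (11, -22, -30)
x = 9 + 11t, y = 9 - 22t, z = 11 - 30t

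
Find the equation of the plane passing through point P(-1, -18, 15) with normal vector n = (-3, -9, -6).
d = n·P = (-3)(-1) + (-9)(-18) + (-6)(15) = 75
Plane: -3x - 9y - 6z = 75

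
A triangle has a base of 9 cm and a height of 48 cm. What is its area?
Area = (1/2) * base * height
Area = (1/2) * 9 * 48
Area = 216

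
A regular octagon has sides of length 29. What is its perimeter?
Perimeter = number of sides * side length
Perimeter = 8 * 29
Perimeter = 232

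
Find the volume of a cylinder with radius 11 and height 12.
Volume = pi * r² * h
Volume = pi * 11² * 12
Volume = pi * 121 * 12
Volume = pi * 1452
Volume = 4561.59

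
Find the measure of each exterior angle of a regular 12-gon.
Exterior angle of a regular n-gon = 360/n
Exterior angle = 360/12
Exterior angle = 30 degrees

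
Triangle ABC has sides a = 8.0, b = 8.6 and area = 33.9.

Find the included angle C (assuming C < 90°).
Area = ½ab·sin(C)  →  sin(C) = 2·Area/(ab)
sin(C) = 2·33.9/(8.0·8.6) = 0.985465
C = arcsin(0.985465) = 80.22°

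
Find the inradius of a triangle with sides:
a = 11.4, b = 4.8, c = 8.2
s = (a+b+c)/2 = (11.4+4.8+8.2)/2 = 12.2
Area = √(s(s-a)(s-b)(s-c)) = √(12.2·0.8·7.4·4) = 16.9969
r = Area/s = 16.9969/12.2 = 1.393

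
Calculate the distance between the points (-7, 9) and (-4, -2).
Using the distance formula: d = sqrt((x₂-x₁)² + (y₂-y₁)²)
dx = (-4) - (-7) = 3
dy = (-2) - 9 = -11
d = sqrt(3² + (-11)²) = sqrt(9 + 121) = sqrt(130) = 11.40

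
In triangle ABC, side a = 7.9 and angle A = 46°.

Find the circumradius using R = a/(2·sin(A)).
R = a/(2·sin(A)) = 7.9/(2·sin(46°))
R = 7.9/(2·0.719340) = 7.9/1.438680 = 5.491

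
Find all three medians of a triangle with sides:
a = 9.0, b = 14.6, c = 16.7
Using m_x = ½√(2y² + 2z² - x²):
m_a = ½√(2·14.6² + 2·16.7² - 9.0²) = ½√903.1 = 15.03
m_b = ½√(2·9.0² + 2·16.7² - 14.6²) = ½√506.62 = 11.25
m_c = ½√(2·9.0² + 2·14.6² - 16.7²) = ½√309.43 = 8.795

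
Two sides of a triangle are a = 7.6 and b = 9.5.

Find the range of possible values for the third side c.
By the triangle inequality: |a - b| < c < a + b
|7.6 - 9.5| < c < 7.6 + 9.5
1.9 < c < 17.1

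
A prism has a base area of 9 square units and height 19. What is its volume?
Volume = base area * height
Volume = 9 * 19
Volume = 171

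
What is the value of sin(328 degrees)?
sin(328 degrees) = -0.5299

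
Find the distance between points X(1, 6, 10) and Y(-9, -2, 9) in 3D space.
d = √[(-10)² + (-8)² + (-1)²] = √165 = 12.85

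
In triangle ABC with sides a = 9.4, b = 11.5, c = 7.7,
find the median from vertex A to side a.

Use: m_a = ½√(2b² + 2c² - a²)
m_a = ½√(2·11.5² + 2·7.7² - 9.4²)
m_a = ½√(264.5 + 118.58 - 88.36) = ½√294.72 = 8.584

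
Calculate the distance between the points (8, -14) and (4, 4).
Using the distance formula: d = sqrt((x₂-x₁)² + (y₂-y₁)²)
dx = 4 - 8 = -4
dy = 4 - (-14) = 18
d = sqrt((-4)² + 18²) = sqrt(16 + 324) = sqrt(340) = 18.44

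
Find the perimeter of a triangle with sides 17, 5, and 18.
Perimeter = sum of all sides
Perimeter = 17 + 5 + 18
Perimeter = 40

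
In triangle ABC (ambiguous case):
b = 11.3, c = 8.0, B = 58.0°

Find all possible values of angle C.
sin(C)/c = sin(B)/b  →  sin(C) = c·sin(B)/b = 8.0·sin(58.0°)/11.3 = 0.600388
C₁ = arcsin(0.600388) = 36.9°,  C₂ = 180° - C₁ = 143.1°
Check C₂: A = 180° - 58.0° - 143.1° = -21.1° ≤ 0, rejected
C = 36.9° (one solution)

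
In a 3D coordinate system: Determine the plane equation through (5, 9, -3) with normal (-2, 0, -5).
d = n·P = (-2)(5) + (0)(9) + (-5)(-3) = 5
Plane: -2x - 5z = 5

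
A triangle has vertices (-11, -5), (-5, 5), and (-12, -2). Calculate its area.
Using the coordinate formula: Area = (1/2)|x₁(y₂-y₃) + x₂(y₃-y₁) + x₃(y₁-y₂)|
Area = (1/2)|(-11)(5-(-2)) + (-5)((-2)-(-5)) + (-12)((-5)-5)|
Area = (1/2)|(-11)*7 + (-5)*3 + (-12)*(-10)|
Area = (1/2)|(-77) + (-15) + 120|
Area = (1/2)*28 = 14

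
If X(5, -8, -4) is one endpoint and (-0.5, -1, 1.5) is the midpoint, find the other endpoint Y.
Y = (2×(-0.5) - 5, 2×(-1) - (-8), 2×1.5 - (-4)) = (-6, 6, 7)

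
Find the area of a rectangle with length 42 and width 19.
Area = length * width
Area = 42 * 19
Area = 798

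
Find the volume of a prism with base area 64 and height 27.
Volume = base area * height
Volume = 64 * 27
Volume = 1728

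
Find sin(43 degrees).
sin(43 degrees) = 0.682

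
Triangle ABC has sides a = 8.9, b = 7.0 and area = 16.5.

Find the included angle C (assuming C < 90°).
Area = ½ab·sin(C)  →  sin(C) = 2·Area/(ab)
sin(C) = 2·16.5/(8.9·7.0) = 0.529695
C = arcsin(0.529695) = 31.98°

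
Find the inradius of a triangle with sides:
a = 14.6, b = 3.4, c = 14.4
s = (a+b+c)/2 = (14.6+3.4+14.4)/2 = 16.2
Area = √(s(s-a)(s-b)(s-c)) = √(16.2·1.6·12.8·1.8) = 24.4376
r = Area/s = 24.4376/16.2 = 1.508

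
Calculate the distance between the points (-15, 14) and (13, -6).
Using the distance formula: d = sqrt((x₂-x₁)² + (y₂-y₁)²)
dx = 13 - (-15) = 28
dy = (-6) - 14 = -20
d = sqrt(28² + (-20)²) = sqrt(784 + 400) = sqrt(1184) = 34.41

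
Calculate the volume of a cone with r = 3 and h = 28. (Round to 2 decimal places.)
Volume = (1/3) * pi * r² * h
Volume = (1/3) * pi * 3² * 28
Volume = (1/3) * pi * 9 * 28
Volume = (1/3) * pi * 252
Volume = 263.89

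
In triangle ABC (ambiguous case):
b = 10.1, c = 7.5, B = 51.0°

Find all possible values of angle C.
sin(C)/c = sin(B)/b  →  sin(C) = c·sin(B)/b = 7.5·sin(51.0°)/10.1 = 0.577089
C₁ = arcsin(0.577089) = 35.25°,  C₂ = 180° - C₁ = 144.75°
Check C₂: A = 180° - 51.0° - 144.75° = -15.75° ≤ 0, rejected
C = 35.25° (one solution)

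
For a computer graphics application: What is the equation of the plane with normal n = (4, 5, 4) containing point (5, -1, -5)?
d = n·P = (4)(5) + (5)(-1) + (4)(-5) = -5
Plane: 4x + 5y + 4z = -5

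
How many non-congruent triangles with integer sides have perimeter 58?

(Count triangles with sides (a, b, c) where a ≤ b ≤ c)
With a ≤ b ≤ c and a + b + c = 58, the triangle inequality a + b > c gives c < 58/2, so c ≤ 28.
Iterate a from 1 to ⌊p/3⌋ = 19; for each a, b ranges from a to ⌊(p−a)/2⌋ with c = p − a − b, keeping only c ≥ b.
Triples: (2, 28, 28), (3, 27, 28), (4, 26, 28), …
Count = 70 triangles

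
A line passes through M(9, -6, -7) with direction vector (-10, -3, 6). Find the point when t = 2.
P(2) = (9 + (-10)(2), -6 + (-3)(2), -7 + 6(2)) = (-11, -12, 5)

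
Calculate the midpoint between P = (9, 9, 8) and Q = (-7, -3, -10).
Midpoint = ((9-7)/2, (9-3)/2, (8-10)/2) = (1, 3, -1)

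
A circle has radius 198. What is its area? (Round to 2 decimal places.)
Area = pi * r²
Area = pi * 198²
Area = pi * 39204
Area = 123163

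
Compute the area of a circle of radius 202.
Area = pi * r²
Area = pi * 202²
Area = pi * 40804
Area = 128189.55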